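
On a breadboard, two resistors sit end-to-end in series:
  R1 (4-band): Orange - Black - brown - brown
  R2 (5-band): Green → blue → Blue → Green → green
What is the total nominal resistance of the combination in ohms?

56600300 Ω

R1: orange, black → 30; brown ×10 → 300 Ω.
R2: green, blue, blue → 566; green ×10^5 → 56600000 Ω.
Series: 300 + 56600000 = 56600300 Ω.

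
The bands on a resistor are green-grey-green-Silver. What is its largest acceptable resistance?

Green → 5 (first significant figure)
Grey → 8 (second significant figure)
Green → ×10^5 multiplier
Silver → ±10% tolerance
58 × 100000 = 5800000 Ω
Largest = 5800000 × (1 + 10/100) = 6380000 Ω.

6380000 Ω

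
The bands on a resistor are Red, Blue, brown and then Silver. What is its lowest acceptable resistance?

Red → 2 (first significant figure)
Blue → 6 (second significant figure)
Brown → ×10 multiplier
Silver → ±10% tolerance
26 × 10 = 260 Ω
Lowest = 260 × (1 − 10/100) = 234 Ω.

234 Ω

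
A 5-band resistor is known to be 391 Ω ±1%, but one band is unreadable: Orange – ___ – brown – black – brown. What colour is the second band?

white

391 Ω = 391 × 10^0.
The second band gives digit 9 of the significand, and 9 is white.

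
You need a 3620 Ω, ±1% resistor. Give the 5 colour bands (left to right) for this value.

orange, blue, red, brown, brown

3620 Ω = 362 × 10^1.
3 → orange
6 → blue
2 → red
Multiplier 10^1 → brown.
±1% tolerance → brown.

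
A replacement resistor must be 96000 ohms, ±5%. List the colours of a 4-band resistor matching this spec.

white, blue, orange, gold

96000 Ω = 96 × 10^3.
9 → white
6 → blue
Multiplier 10^3 → orange.
±5% tolerance → gold.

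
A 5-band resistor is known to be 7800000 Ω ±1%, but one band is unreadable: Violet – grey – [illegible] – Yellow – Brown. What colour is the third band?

7800000 Ω = 780 × 10^4.
The third band gives digit 0 of the significand, and 0 is black.

black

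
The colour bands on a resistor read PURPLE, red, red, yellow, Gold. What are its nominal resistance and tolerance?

7220000 Ω ±5%

Violet → 7 (first significant figure)
Red → 2 (second significant figure)
Red → 2 (third significant figure)
Yellow → ×10^4 multiplier
Gold → ±5% tolerance
722 × 10000 = 7220000 Ω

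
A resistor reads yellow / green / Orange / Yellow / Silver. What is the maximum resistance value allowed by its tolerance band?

4983000 Ω

Yellow → 4 (first significant figure)
Green → 5 (second significant figure)
Orange → 3 (third significant figure)
Yellow → ×10^4 multiplier
Silver → ±10% tolerance
453 × 10000 = 4530000 Ω
Maximum = 4530000 × (1 + 10/100) = 4983000 Ω.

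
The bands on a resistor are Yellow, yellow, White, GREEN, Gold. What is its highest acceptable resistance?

47145000 Ω

Yellow → 4 (first significant figure)
Yellow → 4 (second significant figure)
White → 9 (third significant figure)
Green → ×10^5 multiplier
Gold → ±5% tolerance
449 × 100000 = 44900000 Ω
Highest = 44900000 × (1 + 5/100) = 47145000 Ω.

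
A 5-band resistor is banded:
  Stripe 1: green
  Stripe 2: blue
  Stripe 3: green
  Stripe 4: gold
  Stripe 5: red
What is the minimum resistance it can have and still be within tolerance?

55.37 Ω

Green → 5 (first significant figure)
Blue → 6 (second significant figure)
Green → 5 (third significant figure)
Gold → ×0.1 multiplier
Red → ±2% tolerance
565 × 0.1 = 56.5 Ω
Minimum = 56.5 × (1 − 2/100) = 55.37 Ω.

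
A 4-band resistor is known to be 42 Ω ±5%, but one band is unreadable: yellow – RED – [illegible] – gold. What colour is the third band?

42 Ω = 42 × 10^0.
The third band is the multiplier, 10^0, which is black.

black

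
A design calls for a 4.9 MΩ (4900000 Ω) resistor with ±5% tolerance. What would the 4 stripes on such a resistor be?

4900000 Ω = 49 × 10^5.
4 → yellow
9 → white
Multiplier 10^5 → green.
±5% tolerance → gold.

yellow, white, green, gold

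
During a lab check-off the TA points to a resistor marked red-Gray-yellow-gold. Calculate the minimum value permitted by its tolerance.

Red → 2 (first significant figure)
Grey → 8 (second significant figure)
Yellow → ×10^4 multiplier
Gold → ±5% tolerance
28 × 10000 = 280000 Ω
Minimum = 280000 × (1 − 5/100) = 266000 Ω.

266000 Ω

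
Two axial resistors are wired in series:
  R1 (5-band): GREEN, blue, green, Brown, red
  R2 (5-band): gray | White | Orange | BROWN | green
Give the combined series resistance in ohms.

14580 Ω

R1: green, blue, green → 565; brown ×10 → 5650 Ω.
R2: grey, white, orange → 893; brown ×10 → 8930 Ω.
Series: 5650 + 8930 = 14580 Ω.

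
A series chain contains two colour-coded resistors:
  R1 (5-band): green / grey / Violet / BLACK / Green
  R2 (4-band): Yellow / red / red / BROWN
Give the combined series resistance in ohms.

4787 Ω

R1: green, grey, violet → 587; black ×1 → 587 Ω.
R2: yellow, red → 42; red ×10^2 → 4200 Ω.
Series: 587 + 4200 = 4787 Ω.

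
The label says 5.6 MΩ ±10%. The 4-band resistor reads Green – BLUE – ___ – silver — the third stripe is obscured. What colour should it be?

5600000 Ω = 56 × 10^5.
The third band is the multiplier, 10^5, which is green.

green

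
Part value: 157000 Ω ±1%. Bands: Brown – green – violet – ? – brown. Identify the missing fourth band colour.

157000 Ω = 157 × 10^3.
The fourth band is the multiplier, 10^3, which is orange.

orange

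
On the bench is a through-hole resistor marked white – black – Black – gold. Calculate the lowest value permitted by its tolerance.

85.5 Ω

White → 9 (first significant figure)
Black → 0 (second significant figure)
Black → ×1 multiplier
Gold → ±5% tolerance
90 × 1 = 90 Ω
Lowest = 90 × (1 − 5/100) = 85.5 Ω.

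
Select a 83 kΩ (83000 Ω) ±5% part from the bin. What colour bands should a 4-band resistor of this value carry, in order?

grey, orange, orange, gold

83000 Ω = 83 × 10^3.
8 → grey
3 → orange
Multiplier 10^3 → orange.
±5% tolerance → gold.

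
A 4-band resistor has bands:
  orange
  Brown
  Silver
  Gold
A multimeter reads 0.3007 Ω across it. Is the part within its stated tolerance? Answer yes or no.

yes

Orange → 3 (first significant figure)
Brown → 1 (second significant figure)
Silver → ×0.01 multiplier
Gold → ±5% tolerance
31 × 0.01 = 0.31 Ω
Allowed range: 0.2945 Ω to 0.3255 Ω.
0.3007 Ω lies inside that range.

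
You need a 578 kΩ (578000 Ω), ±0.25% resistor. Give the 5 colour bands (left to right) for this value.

578000 Ω = 578 × 10^3.
5 → green
7 → violet
8 → grey
Multiplier 10^3 → orange.
±0.25% tolerance → blue.

green, violet, grey, orange, blue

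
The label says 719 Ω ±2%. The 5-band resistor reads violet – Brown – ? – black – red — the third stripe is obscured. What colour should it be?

white

719 Ω = 719 × 10^0.
The third band gives digit 9 of the significand, and 9 is white.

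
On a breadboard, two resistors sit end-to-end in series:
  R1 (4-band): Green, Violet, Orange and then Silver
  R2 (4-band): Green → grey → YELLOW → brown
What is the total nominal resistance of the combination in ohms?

R1: green, violet → 57; orange ×10^3 → 57000 Ω.
R2: green, grey → 58; yellow ×10^4 → 580000 Ω.
Series: 57000 + 580000 = 637000 Ω.

637000 Ω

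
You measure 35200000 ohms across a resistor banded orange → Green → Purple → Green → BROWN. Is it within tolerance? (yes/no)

Orange → 3 (first significant figure)
Green → 5 (second significant figure)
Violet → 7 (third significant figure)
Green → ×10^5 multiplier
Brown → ±1% tolerance
357 × 100000 = 35700000 Ω
Allowed range: 35343000 Ω to 36057000 Ω.
35200000 ohms lies outside that range.

no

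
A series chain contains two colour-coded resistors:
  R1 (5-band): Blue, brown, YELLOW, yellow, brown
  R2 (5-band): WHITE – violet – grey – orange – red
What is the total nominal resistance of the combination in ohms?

7118000 Ω

R1: blue, brown, yellow → 614; yellow ×10^4 → 6140000 Ω.
R2: white, violet, grey → 978; orange ×10^3 → 978000 Ω.
Series: 6140000 + 978000 = 7118000 Ω.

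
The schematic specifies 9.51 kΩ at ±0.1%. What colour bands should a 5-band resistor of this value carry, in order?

9510 Ω = 951 × 10^1.
9 → white
5 → green
1 → brown
Multiplier 10^1 → brown.
±0.1% tolerance → violet.

white, green, brown, brown, violet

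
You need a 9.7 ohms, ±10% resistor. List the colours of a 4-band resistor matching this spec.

white, violet, gold, silver

9.7 Ω = 97 × 10^-1.
9 → white
7 → violet
Multiplier 10^-1 → gold.
±10% tolerance → silver.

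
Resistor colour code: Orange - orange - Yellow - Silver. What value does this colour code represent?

330000 Ω

Orange → 3 (first significant figure)
Orange → 3 (second significant figure)
Yellow → ×10^4 multiplier
33 × 10000 = 330000 Ω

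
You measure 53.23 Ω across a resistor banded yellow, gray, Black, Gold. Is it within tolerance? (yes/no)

Yellow → 4 (first significant figure)
Grey → 8 (second significant figure)
Black → ×1 multiplier
Gold → ±5% tolerance
48 × 1 = 48 Ω
Allowed range: 45.6 Ω to 50.4 Ω.
53.23 Ω lies outside that range.

no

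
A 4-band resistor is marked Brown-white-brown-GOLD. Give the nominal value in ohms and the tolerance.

Brown → 1 (first significant figure)
White → 9 (second significant figure)
Brown → ×10 multiplier
Gold → ±5% tolerance
19 × 10 = 190 Ω

190 Ω ±5%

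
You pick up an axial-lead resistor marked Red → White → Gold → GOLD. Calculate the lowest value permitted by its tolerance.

Red → 2 (first significant figure)
White → 9 (second significant figure)
Gold → ×0.1 multiplier
Gold → ±5% tolerance
29 × 0.1 = 2.9 Ω
Lowest = 2.9 × (1 − 5/100) = 2.755 Ω.

2.755 Ω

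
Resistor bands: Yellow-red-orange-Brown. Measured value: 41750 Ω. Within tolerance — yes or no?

Yellow → 4 (first significant figure)
Red → 2 (second significant figure)
Orange → ×10^3 multiplier
Brown → ±1% tolerance
42 × 1000 = 42000 Ω
Allowed range: 41580 Ω to 42420 Ω.
41750 Ω lies inside that range.

yes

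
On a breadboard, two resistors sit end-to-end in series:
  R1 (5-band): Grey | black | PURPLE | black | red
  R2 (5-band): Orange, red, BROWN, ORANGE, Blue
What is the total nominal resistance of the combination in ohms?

R1: grey, black, violet → 807; black ×1 → 807 Ω.
R2: orange, red, brown → 321; orange ×10^3 → 321000 Ω.
Series: 807 + 321000 = 321807 Ω.

321807 Ω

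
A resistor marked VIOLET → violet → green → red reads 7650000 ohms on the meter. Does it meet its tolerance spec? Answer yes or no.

Violet → 7 (first significant figure)
Violet → 7 (second significant figure)
Green → ×10^5 multiplier
Red → ±2% tolerance
77 × 100000 = 7700000 Ω
Allowed range: 7546000 Ω to 7854000 Ω.
7650000 ohms lies inside that range.

yes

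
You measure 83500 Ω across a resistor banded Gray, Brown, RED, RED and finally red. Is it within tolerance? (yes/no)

Grey → 8 (first significant figure)
Brown → 1 (second significant figure)
Red → 2 (third significant figure)
Red → ×10^2 multiplier
Red → ±2% tolerance
812 × 100 = 81200 Ω
Allowed range: 79576 Ω to 82824 Ω.
83500 Ω lies outside that range.

no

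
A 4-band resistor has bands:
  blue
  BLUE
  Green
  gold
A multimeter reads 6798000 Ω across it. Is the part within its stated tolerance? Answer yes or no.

yes

Blue → 6 (first significant figure)
Blue → 6 (second significant figure)
Green → ×10^5 multiplier
Gold → ±5% tolerance
66 × 100000 = 6600000 Ω
Allowed range: 6270000 Ω to 6930000 Ω.
6798000 Ω lies inside that range.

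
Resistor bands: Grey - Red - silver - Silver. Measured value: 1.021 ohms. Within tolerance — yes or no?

no

Grey → 8 (first significant figure)
Red → 2 (second significant figure)
Silver → ×0.01 multiplier
Silver → ±10% tolerance
82 × 0.01 = 0.82 Ω
Allowed range: 0.738 Ω to 0.902 Ω.
1.021 ohms lies outside that range.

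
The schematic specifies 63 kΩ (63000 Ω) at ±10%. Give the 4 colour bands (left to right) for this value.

blue, orange, orange, silver

63000 Ω = 63 × 10^3.
6 → blue
3 → orange
Multiplier 10^3 → orange.
±10% tolerance → silver.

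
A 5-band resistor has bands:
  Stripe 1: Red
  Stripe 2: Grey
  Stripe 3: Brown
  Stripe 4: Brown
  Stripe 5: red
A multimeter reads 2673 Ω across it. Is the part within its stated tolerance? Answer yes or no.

no

Red → 2 (first significant figure)
Grey → 8 (second significant figure)
Brown → 1 (third significant figure)
Brown → ×10 multiplier
Red → ±2% tolerance
281 × 10 = 2810 Ω
Allowed range: 2753.8 Ω to 2866.2 Ω.
2673 Ω lies outside that range.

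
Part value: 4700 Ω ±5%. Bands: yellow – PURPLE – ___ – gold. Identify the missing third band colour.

4700 Ω = 47 × 10^2.
The third band is the multiplier, 10^2, which is red.

red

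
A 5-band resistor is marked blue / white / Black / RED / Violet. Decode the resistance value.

69000 Ω

Blue → 6 (first significant figure)
White → 9 (second significant figure)
Black → 0 (third significant figure)
Red → ×10^2 multiplier
690 × 100 = 69000 Ω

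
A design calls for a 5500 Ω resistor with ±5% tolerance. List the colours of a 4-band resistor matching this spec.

5500 Ω = 55 × 10^2.
5 → green
5 → green
Multiplier 10^2 → red.
±5% tolerance → gold.

green, green, red, gold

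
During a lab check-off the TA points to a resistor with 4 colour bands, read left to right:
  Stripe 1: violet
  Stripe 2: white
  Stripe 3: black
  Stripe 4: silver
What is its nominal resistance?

Violet → 7 (first significant figure)
White → 9 (second significant figure)
Black → ×1 multiplier
79 × 1 = 79 Ω

79 Ω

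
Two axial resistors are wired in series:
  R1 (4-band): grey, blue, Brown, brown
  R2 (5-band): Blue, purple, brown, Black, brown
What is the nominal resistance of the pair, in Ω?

1531 Ω

R1: grey, blue → 86; brown ×10 → 860 Ω.
R2: blue, violet, brown → 671; black ×1 → 671 Ω.
Series: 860 + 671 = 1531 Ω.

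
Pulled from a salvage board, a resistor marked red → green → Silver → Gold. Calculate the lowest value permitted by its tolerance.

0.2375 Ω

Red → 2 (first significant figure)
Green → 5 (second significant figure)
Silver → ×0.01 multiplier
Gold → ±5% tolerance
25 × 0.01 = 0.25 Ω
Lowest = 0.25 × (1 − 5/100) = 0.2375 Ω.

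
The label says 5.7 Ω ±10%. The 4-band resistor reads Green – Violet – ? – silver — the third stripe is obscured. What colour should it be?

5.7 Ω = 57 × 10^-1.
The third band is the multiplier, 10^-1, which is gold.

gold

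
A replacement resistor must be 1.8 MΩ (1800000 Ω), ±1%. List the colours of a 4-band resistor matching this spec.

brown, grey, green, brown

1800000 Ω = 18 × 10^5.
1 → brown
8 → grey
Multiplier 10^5 → green.
±1% tolerance → brown.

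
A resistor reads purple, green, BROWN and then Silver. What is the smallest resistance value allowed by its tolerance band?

Violet → 7 (first significant figure)
Green → 5 (second significant figure)
Brown → ×10 multiplier
Silver → ±10% tolerance
75 × 10 = 750 Ω
Smallest = 750 × (1 − 10/100) = 675 Ω.

675 Ω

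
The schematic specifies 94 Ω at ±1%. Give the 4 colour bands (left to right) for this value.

white, yellow, black, brown

94 Ω = 94 × 10^0.
9 → white
4 → yellow
Multiplier 10^0 → black.
±1% tolerance → brown.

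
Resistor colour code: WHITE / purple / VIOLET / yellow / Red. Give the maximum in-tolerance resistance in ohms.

9965400 Ω

White → 9 (first significant figure)
Violet → 7 (second significant figure)
Violet → 7 (third significant figure)
Yellow → ×10^4 multiplier
Red → ±2% tolerance
977 × 10000 = 9770000 Ω
Maximum = 9770000 × (1 + 2/100) = 9965400 Ω.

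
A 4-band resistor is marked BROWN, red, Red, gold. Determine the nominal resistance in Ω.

Brown → 1 (first significant figure)
Red → 2 (second significant figure)
Red → ×10^2 multiplier
12 × 100 = 1200 Ω

1200 Ω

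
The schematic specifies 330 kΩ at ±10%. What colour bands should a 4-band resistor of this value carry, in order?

orange, orange, yellow, silver

330000 Ω = 33 × 10^4.
3 → orange
3 → orange
Multiplier 10^4 → yellow.
±10% tolerance → silver.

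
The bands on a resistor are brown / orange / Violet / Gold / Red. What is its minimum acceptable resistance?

13.426 Ω

Brown → 1 (first significant figure)
Orange → 3 (second significant figure)
Violet → 7 (third significant figure)
Gold → ×0.1 multiplier
Red → ±2% tolerance
137 × 0.1 = 13.7 Ω
Minimum = 13.7 × (1 − 2/100) = 13.426 Ω.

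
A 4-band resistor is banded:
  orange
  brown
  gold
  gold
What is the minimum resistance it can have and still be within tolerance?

Orange → 3 (first significant figure)
Brown → 1 (second significant figure)
Gold → ×0.1 multiplier
Gold → ±5% tolerance
31 × 0.1 = 3.1 Ω
Minimum = 3.1 × (1 − 5/100) = 2.945 Ω.

2.945 Ω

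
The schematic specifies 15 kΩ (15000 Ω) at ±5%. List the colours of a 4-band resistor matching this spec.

15000 Ω = 15 × 10^3.
1 → brown
5 → green
Multiplier 10^3 → orange.
±5% tolerance → gold.

brown, green, orange, gold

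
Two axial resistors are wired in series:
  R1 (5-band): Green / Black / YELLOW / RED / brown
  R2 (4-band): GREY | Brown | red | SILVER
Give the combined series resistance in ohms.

R1: green, black, yellow → 504; red ×10^2 → 50400 Ω.
R2: grey, brown → 81; red ×10^2 → 8100 Ω.
Series: 50400 + 8100 = 58500 Ω.

58500 Ω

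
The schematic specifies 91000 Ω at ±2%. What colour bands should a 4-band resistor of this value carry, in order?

white, brown, orange, red

91000 Ω = 91 × 10^3.
9 → white
1 → brown
Multiplier 10^3 → orange.
±2% tolerance → red.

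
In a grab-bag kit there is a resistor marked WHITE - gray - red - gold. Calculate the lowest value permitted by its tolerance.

9310 Ω

White → 9 (first significant figure)
Grey → 8 (second significant figure)
Red → ×10^2 multiplier
Gold → ±5% tolerance
98 × 100 = 9800 Ω
Lowest = 9800 × (1 − 5/100) = 9310 Ω.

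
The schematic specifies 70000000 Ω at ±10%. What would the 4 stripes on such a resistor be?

70000000 Ω = 70 × 10^6.
7 → violet
0 → black
Multiplier 10^6 → blue.
±10% tolerance → silver.

violet, black, blue, silver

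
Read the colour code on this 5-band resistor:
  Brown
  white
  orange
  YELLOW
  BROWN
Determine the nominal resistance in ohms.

1930000 Ω

Brown → 1 (first significant figure)
White → 9 (second significant figure)
Orange → 3 (third significant figure)
Yellow → ×10^4 multiplier
193 × 10000 = 1930000 Ω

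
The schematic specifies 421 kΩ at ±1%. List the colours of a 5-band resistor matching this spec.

yellow, red, brown, orange, brown

421000 Ω = 421 × 10^3.
4 → yellow
2 → red
1 → brown
Multiplier 10^3 → orange.
±1% tolerance → brown.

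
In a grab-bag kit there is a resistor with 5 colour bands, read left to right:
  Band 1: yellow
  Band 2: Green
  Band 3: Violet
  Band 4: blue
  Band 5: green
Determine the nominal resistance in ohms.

457000000 Ω

Yellow → 4 (first significant figure)
Green → 5 (second significant figure)
Violet → 7 (third significant figure)
Blue → ×10^6 multiplier
457 × 1000000 = 457000000 Ω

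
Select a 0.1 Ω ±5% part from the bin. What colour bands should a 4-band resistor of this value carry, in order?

brown, black, silver, gold

0.1 Ω = 10 × 10^-2.
1 → brown
0 → black
Multiplier 10^-2 → silver.
±5% tolerance → gold.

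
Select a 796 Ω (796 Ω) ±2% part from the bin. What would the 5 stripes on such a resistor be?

violet, white, blue, black, red

796 Ω = 796 × 10^0.
7 → violet
9 → white
6 → blue
Multiplier 10^0 → black.
±2% tolerance → red.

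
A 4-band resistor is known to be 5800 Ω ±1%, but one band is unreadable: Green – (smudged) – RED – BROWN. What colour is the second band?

5800 Ω = 58 × 10^2.
The second band gives digit 8 of the significand, and 8 is grey.

grey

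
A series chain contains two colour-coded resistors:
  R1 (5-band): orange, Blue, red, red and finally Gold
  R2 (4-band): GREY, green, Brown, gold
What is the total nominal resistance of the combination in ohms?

R1: orange, blue, red → 362; red ×10^2 → 36200 Ω.
R2: grey, green → 85; brown ×10 → 850 Ω.
Series: 36200 + 850 = 37050 Ω.

37050 Ω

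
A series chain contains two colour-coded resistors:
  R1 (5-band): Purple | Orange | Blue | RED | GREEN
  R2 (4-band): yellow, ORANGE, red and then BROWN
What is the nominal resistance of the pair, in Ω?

R1: violet, orange, blue → 736; red ×10^2 → 73600 Ω.
R2: yellow, orange → 43; red ×10^2 → 4300 Ω.
Series: 73600 + 4300 = 77900 Ω.

77900 Ω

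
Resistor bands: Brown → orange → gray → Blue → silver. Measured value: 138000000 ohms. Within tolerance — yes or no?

Brown → 1 (first significant figure)
Orange → 3 (second significant figure)
Grey → 8 (third significant figure)
Blue → ×10^6 multiplier
Silver → ±10% tolerance
138 × 1000000 = 138000000 Ω
Allowed range: 124200000 Ω to 151800000 Ω.
138000000 ohms lies inside that range.

yes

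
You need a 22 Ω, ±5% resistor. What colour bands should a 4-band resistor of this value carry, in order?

red, red, black, gold

22 Ω = 22 × 10^0.
2 → red
2 → red
Multiplier 10^0 → black.
±5% tolerance → gold.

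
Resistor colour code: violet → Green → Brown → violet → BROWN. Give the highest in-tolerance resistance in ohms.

7585100000 Ω

Violet → 7 (first significant figure)
Green → 5 (second significant figure)
Brown → 1 (third significant figure)
Violet → ×10^7 multiplier
Brown → ±1% tolerance
751 × 10000000 = 7510000000 Ω
Highest = 7510000000 × (1 + 1/100) = 7585100000 Ω.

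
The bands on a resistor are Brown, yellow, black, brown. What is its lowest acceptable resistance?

13.86 Ω

Brown → 1 (first significant figure)
Yellow → 4 (second significant figure)
Black → ×1 multiplier
Brown → ±1% tolerance
14 × 1 = 14 Ω
Lowest = 14 × (1 − 1/100) = 13.86 Ω.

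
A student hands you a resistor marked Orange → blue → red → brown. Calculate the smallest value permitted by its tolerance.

Orange → 3 (first significant figure)
Blue → 6 (second significant figure)
Red → ×10^2 multiplier
Brown → ±1% tolerance
36 × 100 = 3600 Ω
Smallest = 3600 × (1 − 1/100) = 3564 Ω.

3564 Ω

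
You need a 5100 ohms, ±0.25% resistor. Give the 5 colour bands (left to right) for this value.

green, brown, black, brown, blue

5100 Ω = 510 × 10^1.
5 → green
1 → brown
0 → black
Multiplier 10^1 → brown.
±0.25% tolerance → blue.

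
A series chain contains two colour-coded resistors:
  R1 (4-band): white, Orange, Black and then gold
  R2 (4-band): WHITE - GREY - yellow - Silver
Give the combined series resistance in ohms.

980093 Ω

R1: white, orange → 93; black ×1 → 93 Ω.
R2: white, grey → 98; yellow ×10^4 → 980000 Ω.
Series: 93 + 980000 = 980093 Ω.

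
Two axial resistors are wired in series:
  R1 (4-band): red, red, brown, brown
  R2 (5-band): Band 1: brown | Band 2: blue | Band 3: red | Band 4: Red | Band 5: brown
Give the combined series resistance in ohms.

16420 Ω

R1: red, red → 22; brown ×10 → 220 Ω.
R2: brown, blue, red → 162; red ×10^2 → 16200 Ω.
Series: 220 + 16200 = 16420 Ω.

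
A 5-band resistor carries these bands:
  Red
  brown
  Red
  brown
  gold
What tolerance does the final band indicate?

The last band, gold, is the tolerance band.
Gold corresponds to ±5%.

±5%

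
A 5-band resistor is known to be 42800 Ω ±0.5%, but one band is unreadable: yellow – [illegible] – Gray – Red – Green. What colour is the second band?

42800 Ω = 428 × 10^2.
The second band gives digit 2 of the significand, and 2 is red.

red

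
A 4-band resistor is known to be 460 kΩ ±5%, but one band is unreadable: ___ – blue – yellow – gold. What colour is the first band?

460000 Ω = 46 × 10^4.
The first band gives digit 4 of the significand, and 4 is yellow.

yellow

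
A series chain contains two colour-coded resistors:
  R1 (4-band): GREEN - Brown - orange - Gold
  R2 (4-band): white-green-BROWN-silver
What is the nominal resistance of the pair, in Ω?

51950 Ω

R1: green, brown → 51; orange ×10^3 → 51000 Ω.
R2: white, green → 95; brown ×10 → 950 Ω.
Series: 51000 + 950 = 51950 Ω.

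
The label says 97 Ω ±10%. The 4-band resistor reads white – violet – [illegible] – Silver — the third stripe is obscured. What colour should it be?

black

97 Ω = 97 × 10^0.
The third band is the multiplier, 10^0, which is black.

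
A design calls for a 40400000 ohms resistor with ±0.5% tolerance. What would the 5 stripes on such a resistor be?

yellow, black, yellow, green, green

40400000 Ω = 404 × 10^5.
4 → yellow
0 → black
4 → yellow
Multiplier 10^5 → green.
±0.5% tolerance → green.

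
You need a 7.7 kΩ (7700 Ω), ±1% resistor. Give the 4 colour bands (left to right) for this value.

violet, violet, red, brown

7700 Ω = 77 × 10^2.
7 → violet
7 → violet
Multiplier 10^2 → red.
±1% tolerance → brown.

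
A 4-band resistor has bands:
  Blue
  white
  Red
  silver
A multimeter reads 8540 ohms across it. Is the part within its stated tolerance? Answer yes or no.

Blue → 6 (first significant figure)
White → 9 (second significant figure)
Red → ×10^2 multiplier
Silver → ±10% tolerance
69 × 100 = 6900 Ω
Allowed range: 6210 Ω to 7590 Ω.
8540 ohms lies outside that range.

no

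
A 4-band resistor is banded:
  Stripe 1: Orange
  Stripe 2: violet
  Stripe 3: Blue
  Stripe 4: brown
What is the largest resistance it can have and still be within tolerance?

37370000 Ω

Orange → 3 (first significant figure)
Violet → 7 (second significant figure)
Blue → ×10^6 multiplier
Brown → ±1% tolerance
37 × 1000000 = 37000000 Ω
Largest = 37000000 × (1 + 1/100) = 37370000 Ω.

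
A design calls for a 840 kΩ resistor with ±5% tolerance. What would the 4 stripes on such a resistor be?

grey, yellow, yellow, gold

840000 Ω = 84 × 10^4.
8 → grey
4 → yellow
Multiplier 10^4 → yellow.
±5% tolerance → gold.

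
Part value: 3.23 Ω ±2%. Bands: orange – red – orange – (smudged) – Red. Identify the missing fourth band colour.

3.23 Ω = 323 × 10^-2.
The fourth band is the multiplier, 10^-2, which is silver.

silver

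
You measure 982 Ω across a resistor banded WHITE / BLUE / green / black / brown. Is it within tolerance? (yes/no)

no

White → 9 (first significant figure)
Blue → 6 (second significant figure)
Green → 5 (third significant figure)
Black → ×1 multiplier
Brown → ±1% tolerance
965 × 1 = 965 Ω
Allowed range: 955.35 Ω to 974.65 Ω.
982 Ω lies outside that range.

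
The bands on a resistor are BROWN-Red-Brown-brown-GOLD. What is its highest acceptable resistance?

1270.5 Ω

Brown → 1 (first significant figure)
Red → 2 (second significant figure)
Brown → 1 (third significant figure)
Brown → ×10 multiplier
Gold → ±5% tolerance
121 × 10 = 1210 Ω
Highest = 1210 × (1 + 5/100) = 1270.5 Ω.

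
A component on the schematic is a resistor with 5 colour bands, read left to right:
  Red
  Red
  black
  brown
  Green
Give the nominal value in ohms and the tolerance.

Red → 2 (first significant figure)
Red → 2 (second significant figure)
Black → 0 (third significant figure)
Brown → ×10 multiplier
Green → ±0.5% tolerance
220 × 10 = 2200 Ω

2200 Ω ±0.5%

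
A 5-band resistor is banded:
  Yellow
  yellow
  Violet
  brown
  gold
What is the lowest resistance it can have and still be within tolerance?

4246.5 Ω

Yellow → 4 (first significant figure)
Yellow → 4 (second significant figure)
Violet → 7 (third significant figure)
Brown → ×10 multiplier
Gold → ±5% tolerance
447 × 10 = 4470 Ω
Lowest = 4470 × (1 − 5/100) = 4246.5 Ω.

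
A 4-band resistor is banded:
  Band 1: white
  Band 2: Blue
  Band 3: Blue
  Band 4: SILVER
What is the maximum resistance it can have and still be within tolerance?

105600000 Ω

White → 9 (first significant figure)
Blue → 6 (second significant figure)
Blue → ×10^6 multiplier
Silver → ±10% tolerance
96 × 1000000 = 96000000 Ω
Maximum = 96000000 × (1 + 10/100) = 105600000 Ω.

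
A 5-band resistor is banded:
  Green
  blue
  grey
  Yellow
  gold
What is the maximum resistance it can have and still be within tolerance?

5964000 Ω

Green → 5 (first significant figure)
Blue → 6 (second significant figure)
Grey → 8 (third significant figure)
Yellow → ×10^4 multiplier
Gold → ±5% tolerance
568 × 10000 = 5680000 Ω
Maximum = 5680000 × (1 + 5/100) = 5964000 Ω.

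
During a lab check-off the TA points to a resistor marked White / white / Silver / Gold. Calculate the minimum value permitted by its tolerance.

0.9405 Ω

White → 9 (first significant figure)
White → 9 (second significant figure)
Silver → ×0.01 multiplier
Gold → ±5% tolerance
99 × 0.01 = 0.99 Ω
Minimum = 0.99 × (1 − 5/100) = 0.9405 Ω.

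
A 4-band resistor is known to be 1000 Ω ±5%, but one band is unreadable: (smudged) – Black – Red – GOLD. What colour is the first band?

1000 Ω = 10 × 10^2.
The first band gives digit 1 of the significand, and 1 is brown.

brown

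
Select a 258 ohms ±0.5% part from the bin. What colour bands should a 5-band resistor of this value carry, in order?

258 Ω = 258 × 10^0.
2 → red
5 → green
8 → grey
Multiplier 10^0 → black.
±0.5% tolerance → green.

red, green, grey, black, green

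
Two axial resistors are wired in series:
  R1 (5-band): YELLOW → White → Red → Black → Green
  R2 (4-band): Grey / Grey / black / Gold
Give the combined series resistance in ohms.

580 Ω

R1: yellow, white, red → 492; black ×1 → 492 Ω.
R2: grey, grey → 88; black ×1 → 88 Ω.
Series: 492 + 88 = 580 Ω.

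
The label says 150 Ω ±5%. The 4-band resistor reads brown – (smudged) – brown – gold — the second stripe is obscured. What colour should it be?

150 Ω = 15 × 10^1.
The second band gives digit 5 of the significand, and 5 is green.

green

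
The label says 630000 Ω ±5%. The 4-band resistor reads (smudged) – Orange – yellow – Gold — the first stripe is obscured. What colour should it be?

blue

630000 Ω = 63 × 10^4.
The first band gives digit 6 of the significand, and 6 is blue.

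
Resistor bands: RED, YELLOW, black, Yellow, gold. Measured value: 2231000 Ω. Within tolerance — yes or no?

no

Red → 2 (first significant figure)
Yellow → 4 (second significant figure)
Black → 0 (third significant figure)
Yellow → ×10^4 multiplier
Gold → ±5% tolerance
240 × 10000 = 2400000 Ω
Allowed range: 2280000 Ω to 2520000 Ω.
2231000 Ω lies outside that range.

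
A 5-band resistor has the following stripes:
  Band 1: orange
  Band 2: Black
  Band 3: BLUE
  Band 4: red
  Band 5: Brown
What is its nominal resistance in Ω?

30600 Ω

Orange → 3 (first significant figure)
Black → 0 (second significant figure)
Blue → 6 (third significant figure)
Red → ×10^2 multiplier
306 × 100 = 30600 Ω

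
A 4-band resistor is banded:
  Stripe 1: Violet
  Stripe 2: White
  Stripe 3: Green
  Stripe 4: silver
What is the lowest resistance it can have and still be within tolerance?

Violet → 7 (first significant figure)
White → 9 (second significant figure)
Green → ×10^5 multiplier
Silver → ±10% tolerance
79 × 100000 = 7900000 Ω
Lowest = 7900000 × (1 − 10/100) = 7110000 Ω.

7110000 Ω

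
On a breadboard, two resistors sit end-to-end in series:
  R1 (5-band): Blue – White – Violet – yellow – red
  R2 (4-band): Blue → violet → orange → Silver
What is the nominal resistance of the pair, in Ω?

R1: blue, white, violet → 697; yellow ×10^4 → 6970000 Ω.
R2: blue, violet → 67; orange ×10^3 → 67000 Ω.
Series: 6970000 + 67000 = 7037000 Ω.

7037000 Ω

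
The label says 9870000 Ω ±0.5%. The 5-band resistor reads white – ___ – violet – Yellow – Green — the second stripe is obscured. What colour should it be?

9870000 Ω = 987 × 10^4.
The second band gives digit 8 of the significand, and 8 is grey.

grey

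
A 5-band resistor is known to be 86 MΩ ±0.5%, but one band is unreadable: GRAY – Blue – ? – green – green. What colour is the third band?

black

86000000 Ω = 860 × 10^5.
The third band gives digit 0 of the significand, and 0 is black.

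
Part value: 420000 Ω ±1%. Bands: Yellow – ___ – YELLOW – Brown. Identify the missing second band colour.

420000 Ω = 42 × 10^4.
The second band gives digit 2 of the significand, and 2 is red.

red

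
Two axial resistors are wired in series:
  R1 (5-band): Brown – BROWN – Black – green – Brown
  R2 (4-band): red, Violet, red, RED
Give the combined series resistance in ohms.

11002700 Ω

R1: brown, brown, black → 110; green ×10^5 → 11000000 Ω.
R2: red, violet → 27; red ×10^2 → 2700 Ω.
Series: 11000000 + 2700 = 11002700 Ω.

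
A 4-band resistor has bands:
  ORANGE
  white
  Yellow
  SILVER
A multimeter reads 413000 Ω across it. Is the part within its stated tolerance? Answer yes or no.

Orange → 3 (first significant figure)
White → 9 (second significant figure)
Yellow → ×10^4 multiplier
Silver → ±10% tolerance
39 × 10000 = 390000 Ω
Allowed range: 351000 Ω to 429000 Ω.
413000 Ω lies inside that range.

yes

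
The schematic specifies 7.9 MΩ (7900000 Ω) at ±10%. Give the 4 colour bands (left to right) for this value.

7900000 Ω = 79 × 10^5.
7 → violet
9 → white
Multiplier 10^5 → green.
±10% tolerance → silver.

violet, white, green, silver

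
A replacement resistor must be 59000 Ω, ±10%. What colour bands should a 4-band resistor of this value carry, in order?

green, white, orange, silver

59000 Ω = 59 × 10^3.
5 → green
9 → white
Multiplier 10^3 → orange.
±10% tolerance → silver.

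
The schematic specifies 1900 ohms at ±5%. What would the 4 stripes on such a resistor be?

brown, white, red, gold

1900 Ω = 19 × 10^2.
1 → brown
9 → white
Multiplier 10^2 → red.
±5% tolerance → gold.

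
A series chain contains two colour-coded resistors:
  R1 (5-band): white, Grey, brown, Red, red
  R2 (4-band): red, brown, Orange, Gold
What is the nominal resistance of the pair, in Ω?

119100 Ω

R1: white, grey, brown → 981; red ×10^2 → 98100 Ω.
R2: red, brown → 21; orange ×10^3 → 21000 Ω.
Series: 98100 + 21000 = 119100 Ω.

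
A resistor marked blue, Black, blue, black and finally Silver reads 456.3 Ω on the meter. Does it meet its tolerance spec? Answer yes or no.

no

Blue → 6 (first significant figure)
Black → 0 (second significant figure)
Blue → 6 (third significant figure)
Black → ×1 multiplier
Silver → ±10% tolerance
606 × 1 = 606 Ω
Allowed range: 545.4 Ω to 666.6 Ω.
456.3 Ω lies outside that range.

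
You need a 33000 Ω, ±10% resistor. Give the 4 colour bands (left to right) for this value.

33000 Ω = 33 × 10^3.
3 → orange
3 → orange
Multiplier 10^3 → orange.
±10% tolerance → silver.

orange, orange, orange, silver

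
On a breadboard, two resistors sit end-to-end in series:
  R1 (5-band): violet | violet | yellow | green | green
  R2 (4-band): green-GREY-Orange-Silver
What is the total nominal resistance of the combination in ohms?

R1: violet, violet, yellow → 774; green ×10^5 → 77400000 Ω.
R2: green, grey → 58; orange ×10^3 → 58000 Ω.
Series: 77400000 + 58000 = 77458000 Ω.

77458000 Ω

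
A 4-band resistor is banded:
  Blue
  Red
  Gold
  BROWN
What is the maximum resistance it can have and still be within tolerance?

Blue → 6 (first significant figure)
Red → 2 (second significant figure)
Gold → ×0.1 multiplier
Brown → ±1% tolerance
62 × 0.1 = 6.2 Ω
Maximum = 6.2 × (1 + 1/100) = 6.262 Ω.

6.262 Ω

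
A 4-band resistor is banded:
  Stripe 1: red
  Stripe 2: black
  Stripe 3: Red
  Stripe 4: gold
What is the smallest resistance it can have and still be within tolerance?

Red → 2 (first significant figure)
Black → 0 (second significant figure)
Red → ×10^2 multiplier
Gold → ±5% tolerance
20 × 100 = 2000 Ω
Smallest = 2000 × (1 − 5/100) = 1900 Ω.

1900 Ω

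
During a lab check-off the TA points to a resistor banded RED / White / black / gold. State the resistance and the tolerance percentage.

29 Ω ±5%

Red → 2 (first significant figure)
White → 9 (second significant figure)
Black → ×1 multiplier
Gold → ±5% tolerance
29 × 1 = 29 Ω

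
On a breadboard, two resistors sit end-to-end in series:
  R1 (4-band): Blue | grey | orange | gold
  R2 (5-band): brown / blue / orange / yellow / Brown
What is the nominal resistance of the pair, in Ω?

R1: blue, grey → 68; orange ×10^3 → 68000 Ω.
R2: brown, blue, orange → 163; yellow ×10^4 → 1630000 Ω.
Series: 68000 + 1630000 = 1698000 Ω.

1698000 Ω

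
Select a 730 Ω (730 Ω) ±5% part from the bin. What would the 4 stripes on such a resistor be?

730 Ω = 73 × 10^1.
7 → violet
3 → orange
Multiplier 10^1 → brown.
±5% tolerance → gold.

violet, orange, brown, gold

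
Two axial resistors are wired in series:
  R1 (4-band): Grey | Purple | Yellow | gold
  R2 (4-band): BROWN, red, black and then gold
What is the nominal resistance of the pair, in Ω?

870012 Ω

R1: grey, violet → 87; yellow ×10^4 → 870000 Ω.
R2: brown, red → 12; black ×1 → 12 Ω.
Series: 870000 + 12 = 870012 Ω.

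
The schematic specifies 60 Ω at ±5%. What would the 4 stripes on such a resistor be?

60 Ω = 60 × 10^0.
6 → blue
0 → black
Multiplier 10^0 → black.
±5% tolerance → gold.

blue, black, black, gold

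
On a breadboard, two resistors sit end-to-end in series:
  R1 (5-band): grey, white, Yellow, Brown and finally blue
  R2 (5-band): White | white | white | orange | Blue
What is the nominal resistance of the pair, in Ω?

1007940 Ω

R1: grey, white, yellow → 894; brown ×10 → 8940 Ω.
R2: white, white, white → 999; orange ×10^3 → 999000 Ω.
Series: 8940 + 999000 = 1007940 Ω.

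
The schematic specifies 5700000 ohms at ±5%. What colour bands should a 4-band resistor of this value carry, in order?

green, violet, green, gold

5700000 Ω = 57 × 10^5.
5 → green
7 → violet
Multiplier 10^5 → green.
±5% tolerance → gold.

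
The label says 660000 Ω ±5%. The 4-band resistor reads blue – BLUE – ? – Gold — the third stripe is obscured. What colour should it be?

yellow

660000 Ω = 66 × 10^4.
The third band is the multiplier, 10^4, which is yellow.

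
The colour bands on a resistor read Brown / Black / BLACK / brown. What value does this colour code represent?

10 Ω

Brown → 1 (first significant figure)
Black → 0 (second significant figure)
Black → ×1 multiplier
10 × 1 = 10 Ω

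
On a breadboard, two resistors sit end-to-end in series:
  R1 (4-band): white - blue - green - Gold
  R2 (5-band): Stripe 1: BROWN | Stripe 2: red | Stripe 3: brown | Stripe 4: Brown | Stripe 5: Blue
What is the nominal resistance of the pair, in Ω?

R1: white, blue → 96; green ×10^5 → 9600000 Ω.
R2: brown, red, brown → 121; brown ×10 → 1210 Ω.
Series: 9600000 + 1210 = 9601210 Ω.

9601210 Ω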